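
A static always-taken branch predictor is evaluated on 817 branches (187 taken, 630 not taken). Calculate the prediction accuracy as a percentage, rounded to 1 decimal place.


Predictor: always-taken
Correct predictions = 187
Accuracy = 187 / 817 * 100 = 22.9%

22.9


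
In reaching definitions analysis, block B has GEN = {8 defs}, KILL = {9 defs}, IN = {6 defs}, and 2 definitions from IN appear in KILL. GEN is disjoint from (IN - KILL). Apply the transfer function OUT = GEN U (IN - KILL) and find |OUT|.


IN - KILL: 6 - 2 = 4 surviving definitions
OUT = GEN + surviving = 8 + 4 = 12

12


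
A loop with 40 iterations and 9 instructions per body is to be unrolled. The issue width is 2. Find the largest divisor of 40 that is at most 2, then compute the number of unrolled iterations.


Largest divisor of 40 <= 2 is 2
New iterations = 40 / 2 = 20

20


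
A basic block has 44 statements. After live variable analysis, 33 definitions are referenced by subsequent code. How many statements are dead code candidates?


Dead code = total statements - live definitions
= 44 - 33 = 11

11


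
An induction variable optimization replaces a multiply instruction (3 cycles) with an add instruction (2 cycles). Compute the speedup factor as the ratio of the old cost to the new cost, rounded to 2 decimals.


Ratio = mult_cost / add_cost = 3 / 2 = 1.5

1.5


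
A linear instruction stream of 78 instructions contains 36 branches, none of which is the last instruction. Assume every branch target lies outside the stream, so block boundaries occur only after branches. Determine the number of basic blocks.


With no in-sequence branch targets, the leaders are the first instruction plus the instruction after each branch.
Number of basic blocks = branches + 1
= 36 + 1 = 37

37


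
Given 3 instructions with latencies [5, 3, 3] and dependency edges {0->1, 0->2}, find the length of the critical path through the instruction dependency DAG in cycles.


Compute longest path through dependency graph: dist(Ik) = max over predecessors of dist + latency(Ik).
dist(I0) = latency 5 = 5
dist(I1) = dist(I0) + 3 = 5 + 3 = 8
dist(I2) = dist(I0) + 3 = 5 + 3 = 8
Critical path = max dist = 8

8


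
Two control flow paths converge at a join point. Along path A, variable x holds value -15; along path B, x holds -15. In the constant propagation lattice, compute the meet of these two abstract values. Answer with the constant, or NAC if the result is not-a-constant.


Meet operation: if both paths give the same constant, result is that constant; if they differ, result is NAC (not-a-constant).
Path A: -15, Path B: -15 -> equal
Result: constant -> -15

-15


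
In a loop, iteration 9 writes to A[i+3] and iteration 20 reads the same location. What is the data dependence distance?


Distance = read iteration - write iteration
= 20 - 9 = 11

11


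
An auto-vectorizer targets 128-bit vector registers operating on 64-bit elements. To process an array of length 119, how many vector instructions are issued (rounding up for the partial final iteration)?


Width = 128 / 64 = 2 elements per vector op
Iterations = ceil(119 / 2) = 60

60


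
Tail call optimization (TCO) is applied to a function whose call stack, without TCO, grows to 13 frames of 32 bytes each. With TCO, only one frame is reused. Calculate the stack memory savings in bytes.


Without TCO: 13 * 32 = 416 bytes
With TCO: reuse 1 frame = 32 bytes
Savings = 416 - 32 = 384

384


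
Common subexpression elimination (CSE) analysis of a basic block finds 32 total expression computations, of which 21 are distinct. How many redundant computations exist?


CSE count = total expressions - unique expressions
= 32 - 21 = 11

11


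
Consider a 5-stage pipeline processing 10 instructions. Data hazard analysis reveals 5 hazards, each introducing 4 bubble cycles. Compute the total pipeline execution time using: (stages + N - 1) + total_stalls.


Base cycles = 5 + 10 - 1 = 14
Total stalls = 5 * 4 = 20
Total = 14 + 20 = 34

34


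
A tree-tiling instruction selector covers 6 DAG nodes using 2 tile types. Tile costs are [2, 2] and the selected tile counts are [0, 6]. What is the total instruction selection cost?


Total cost = sum(count_i * cost_i)
= 0*2 + 6*2
= 12

12


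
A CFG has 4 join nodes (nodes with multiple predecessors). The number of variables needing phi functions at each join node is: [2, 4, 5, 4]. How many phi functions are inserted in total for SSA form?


Total phi functions = sum of phi functions at each join node
= 2 + 4 + 5 + 4 = 15

15


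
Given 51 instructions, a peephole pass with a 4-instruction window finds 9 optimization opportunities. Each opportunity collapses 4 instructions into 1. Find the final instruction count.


Each match removes 3 instructions.
Total removed = 9 * 3 = 27
Remaining = 51 - 27 = 24

24


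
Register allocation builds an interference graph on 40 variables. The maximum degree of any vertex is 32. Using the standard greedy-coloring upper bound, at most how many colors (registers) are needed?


Greedy coloring never needs more than (max_degree + 1) colors: when coloring a vertex, at most max_degree neighbors are already colored.
Upper bound = 32 + 1 = 33

33


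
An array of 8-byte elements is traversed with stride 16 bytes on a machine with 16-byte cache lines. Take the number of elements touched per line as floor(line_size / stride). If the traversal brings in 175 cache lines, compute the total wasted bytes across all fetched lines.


Elements per line = floor(16 / 16) = 1
Bytes used per line = 1 * 8 = 8
Wasted per line = 16 - 8 = 8
Total wasted = 8 * 175 = 1400

1400


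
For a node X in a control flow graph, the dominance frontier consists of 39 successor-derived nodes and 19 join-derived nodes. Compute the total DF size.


DF(X) = direct successor contributions + join point contributions
= 39 + 19 = 58

58


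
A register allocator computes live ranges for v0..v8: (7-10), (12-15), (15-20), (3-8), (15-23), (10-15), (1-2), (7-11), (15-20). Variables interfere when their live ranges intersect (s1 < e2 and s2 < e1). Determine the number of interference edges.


Check all pairs for overlapping intervals.
Two intervals (s1,e1) and (s2,e2) overlap if s1 < e2 and s2 < e1.
v0 (7-10) vs v1..v8: overlaps v3, v7 -> 2
v1 (12-15) vs v2..v8: overlaps v5 -> 1
v2 (15-20) vs v3..v8: overlaps v4, v8 -> 2
v3 (3-8) vs v4..v8: overlaps v7 -> 1
v4 (15-23) vs v5..v8: overlaps v8 -> 1
v5 (10-15) vs v6..v8: overlaps v7 -> 1
v6 (1-2) vs v7..v8: overlaps none -> 0
v7 (7-11) vs v8: overlaps none -> 0
Total overlapping pairs = 2 + 1 + 2 + 1 + 1 + 1 + 0 + 0 = 8

8


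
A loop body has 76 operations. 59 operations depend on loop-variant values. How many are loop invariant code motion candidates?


Invariant candidates = total - loop-dependent
= 76 - 59 = 17

17


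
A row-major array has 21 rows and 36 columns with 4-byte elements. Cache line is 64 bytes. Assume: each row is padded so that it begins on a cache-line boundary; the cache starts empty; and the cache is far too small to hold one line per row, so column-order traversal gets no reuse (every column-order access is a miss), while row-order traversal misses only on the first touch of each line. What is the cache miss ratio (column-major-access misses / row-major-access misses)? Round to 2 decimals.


Each row occupies 36 * 4 = 144 bytes and starts on a line boundary, so it spans ceil(144 / 64) = 3 cache lines.
Row-major traversal misses (one per line touched): 21 * ceil(36 * 4 / 64) = 63
Column-major traversal misses (no reuse, every access misses): 21 * 36 = 756
Ratio = 756 / 63 = 12.0

12.0


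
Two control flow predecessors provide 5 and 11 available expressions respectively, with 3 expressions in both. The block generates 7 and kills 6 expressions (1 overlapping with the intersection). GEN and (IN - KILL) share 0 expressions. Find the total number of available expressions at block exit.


IN = intersection of predecessors = 3
IN - KILL = 3 - 1 = 2
|OUT| = |GEN| + |IN - KILL| - |GEN ∩ (IN - KILL)| = 7 + 2 - 0 = 9

9


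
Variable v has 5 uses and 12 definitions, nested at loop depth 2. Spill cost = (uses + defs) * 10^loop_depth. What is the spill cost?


uses + defs = 5 + 12 = 17
10^2 = 100
Spill cost = 17 * 100 = 1700

1700


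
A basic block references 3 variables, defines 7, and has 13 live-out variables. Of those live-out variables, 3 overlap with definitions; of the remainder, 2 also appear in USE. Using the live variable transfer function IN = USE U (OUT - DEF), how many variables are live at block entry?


OUT - DEF: 13 - 3 = 10
|IN| = |USE| + |OUT - DEF| - |USE ∩ (OUT - DEF)| = 3 + 10 - 2 = 11

11


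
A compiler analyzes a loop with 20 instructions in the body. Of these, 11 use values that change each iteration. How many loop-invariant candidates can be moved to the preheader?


Invariant candidates = total - loop-dependent
= 20 - 11 = 9

9


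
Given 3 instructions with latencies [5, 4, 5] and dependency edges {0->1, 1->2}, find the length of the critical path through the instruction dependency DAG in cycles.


Compute longest path through dependency graph: dist(Ik) = max over predecessors of dist + latency(Ik).
dist(I0) = latency 5 = 5
dist(I1) = dist(I0) + 4 = 5 + 4 = 9
dist(I2) = dist(I1) + 5 = 9 + 5 = 14
Critical path = max dist = 14

14


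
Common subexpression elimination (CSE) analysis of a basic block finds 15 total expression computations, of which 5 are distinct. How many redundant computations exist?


CSE count = total expressions - unique expressions
= 15 - 5 = 10

10


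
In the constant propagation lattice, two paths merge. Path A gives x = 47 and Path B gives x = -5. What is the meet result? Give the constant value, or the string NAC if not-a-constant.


Meet operation: if both paths give the same constant, result is that constant; if they differ, result is NAC (not-a-constant).
Path A: 47, Path B: -5 -> differ
Result: not-a-constant -> NAC

NAC


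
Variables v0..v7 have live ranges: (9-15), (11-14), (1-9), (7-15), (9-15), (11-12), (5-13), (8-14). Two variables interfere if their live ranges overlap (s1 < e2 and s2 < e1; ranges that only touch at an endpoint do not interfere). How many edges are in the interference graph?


Check all pairs for overlapping intervals.
Two intervals (s1,e1) and (s2,e2) overlap if s1 < e2 and s2 < e1.
v0 (9-15) vs v1..v7: overlaps v1, v3, v4, v5, v6, v7 -> 6
v1 (11-14) vs v2..v7: overlaps v3, v4, v5, v6, v7 -> 5
v2 (1-9) vs v3..v7: overlaps v3, v6, v7 -> 3
v3 (7-15) vs v4..v7: overlaps v4, v5, v6, v7 -> 4
v4 (9-15) vs v5..v7: overlaps v5, v6, v7 -> 3
v5 (11-12) vs v6..v7: overlaps v6, v7 -> 2
v6 (5-13) vs v7: overlaps v7 -> 1
Total overlapping pairs = 6 + 5 + 3 + 4 + 3 + 2 + 1 = 24

24


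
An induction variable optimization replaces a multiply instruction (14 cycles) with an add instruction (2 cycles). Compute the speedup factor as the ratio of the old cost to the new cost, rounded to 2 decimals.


Ratio = mult_cost / add_cost = 14 / 2 = 7.0

7.0


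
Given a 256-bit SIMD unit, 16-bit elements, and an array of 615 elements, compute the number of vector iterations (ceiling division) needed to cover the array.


Width = 256 / 16 = 16 elements per vector op
Iterations = ceil(615 / 16) = 39

39


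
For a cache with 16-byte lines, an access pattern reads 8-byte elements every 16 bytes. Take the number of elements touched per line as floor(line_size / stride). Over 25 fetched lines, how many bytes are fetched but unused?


Elements per line = floor(16 / 16) = 1
Bytes used per line = 1 * 8 = 8
Wasted per line = 16 - 8 = 8
Total wasted = 8 * 25 = 200

200


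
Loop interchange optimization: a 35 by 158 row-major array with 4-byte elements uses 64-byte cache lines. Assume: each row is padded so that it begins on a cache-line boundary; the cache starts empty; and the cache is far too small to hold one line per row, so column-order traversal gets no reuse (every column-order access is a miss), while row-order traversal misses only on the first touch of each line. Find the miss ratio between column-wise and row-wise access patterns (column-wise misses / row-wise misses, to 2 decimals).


Each row occupies 158 * 4 = 632 bytes and starts on a line boundary, so it spans ceil(632 / 64) = 10 cache lines.
Row-major traversal misses (one per line touched): 35 * ceil(158 * 4 / 64) = 350
Column-major traversal misses (no reuse, every access misses): 35 * 158 = 5530
Ratio = 5530 / 350 = 15.8

15.8


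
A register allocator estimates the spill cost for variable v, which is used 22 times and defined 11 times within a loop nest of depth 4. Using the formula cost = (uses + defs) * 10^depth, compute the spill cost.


uses + defs = 22 + 11 = 33
10^4 = 10000
Spill cost = 33 * 10000 = 330000

330000


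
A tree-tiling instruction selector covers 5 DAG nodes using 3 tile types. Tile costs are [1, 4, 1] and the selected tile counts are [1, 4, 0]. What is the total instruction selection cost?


Total cost = sum(count_i * cost_i)
= 1*1 + 4*4 + 0*1
= 17

17


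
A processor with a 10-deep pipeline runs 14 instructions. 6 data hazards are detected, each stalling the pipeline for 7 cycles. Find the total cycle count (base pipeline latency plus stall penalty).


Base cycles = 10 + 14 - 1 = 23
Total stalls = 6 * 7 = 42
Total = 23 + 42 = 65

65


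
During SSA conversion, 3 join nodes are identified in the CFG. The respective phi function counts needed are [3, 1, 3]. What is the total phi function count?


Total phi functions = sum of phi functions at each join node
= 3 + 1 + 3 = 7

7


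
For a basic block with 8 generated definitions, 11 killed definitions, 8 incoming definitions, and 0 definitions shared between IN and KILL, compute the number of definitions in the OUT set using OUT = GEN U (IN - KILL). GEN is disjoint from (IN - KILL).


IN - KILL: 8 - 0 = 8 surviving definitions
OUT = GEN + surviving = 8 + 8 = 16

16


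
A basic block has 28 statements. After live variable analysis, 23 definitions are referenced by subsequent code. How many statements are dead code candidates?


Dead code = total statements - live definitions
= 28 - 23 = 5

5


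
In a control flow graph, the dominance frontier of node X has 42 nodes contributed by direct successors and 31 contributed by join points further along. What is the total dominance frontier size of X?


DF(X) = direct successor contributions + join point contributions
= 42 + 31 = 73

73


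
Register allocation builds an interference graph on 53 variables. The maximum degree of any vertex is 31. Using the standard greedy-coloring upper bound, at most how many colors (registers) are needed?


Greedy coloring never needs more than (max_degree + 1) colors: when coloring a vertex, at most max_degree neighbors are already colored.
Upper bound = 31 + 1 = 32

32


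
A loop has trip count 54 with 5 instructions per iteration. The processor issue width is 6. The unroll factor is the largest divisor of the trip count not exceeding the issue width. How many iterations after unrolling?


Largest divisor of 54 <= 6 is 6
New iterations = 54 / 6 = 9

9


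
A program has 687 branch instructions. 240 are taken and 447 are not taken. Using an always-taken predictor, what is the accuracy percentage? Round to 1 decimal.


Predictor: always-taken
Correct predictions = 240
Accuracy = 240 / 687 * 100 = 34.9%

34.9


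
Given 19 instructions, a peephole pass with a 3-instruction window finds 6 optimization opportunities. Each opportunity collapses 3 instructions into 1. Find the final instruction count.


Each match removes 2 instructions.
Total removed = 6 * 2 = 12
Remaining = 19 - 12 = 7

7


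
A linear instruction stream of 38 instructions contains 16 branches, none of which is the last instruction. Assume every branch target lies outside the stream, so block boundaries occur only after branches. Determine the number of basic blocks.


With no in-sequence branch targets, the leaders are the first instruction plus the instruction after each branch.
Number of basic blocks = branches + 1
= 16 + 1 = 17

17


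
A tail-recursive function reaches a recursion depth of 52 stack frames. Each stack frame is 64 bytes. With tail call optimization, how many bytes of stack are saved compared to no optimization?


Without TCO: 52 * 64 = 3328 bytes
With TCO: reuse 1 frame = 64 bytes
Savings = 3328 - 64 = 3264

3264


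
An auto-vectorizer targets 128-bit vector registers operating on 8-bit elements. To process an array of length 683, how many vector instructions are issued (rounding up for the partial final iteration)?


Width = 128 / 8 = 16 elements per vector op
Iterations = ceil(683 / 16) = 43

43


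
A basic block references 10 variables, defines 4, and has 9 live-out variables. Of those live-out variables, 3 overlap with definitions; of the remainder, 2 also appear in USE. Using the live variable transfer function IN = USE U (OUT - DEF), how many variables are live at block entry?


OUT - DEF: 9 - 3 = 6
|IN| = |USE| + |OUT - DEF| - |USE ∩ (OUT - DEF)| = 10 + 6 - 2 = 14

14


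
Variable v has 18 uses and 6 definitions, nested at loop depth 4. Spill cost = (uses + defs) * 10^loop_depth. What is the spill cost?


uses + defs = 18 + 6 = 24
10^4 = 10000
Spill cost = 24 * 10000 = 240000

240000


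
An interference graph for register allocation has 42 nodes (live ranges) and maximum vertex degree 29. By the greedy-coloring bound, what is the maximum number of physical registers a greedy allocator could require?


Greedy coloring never needs more than (max_degree + 1) colors: when coloring a vertex, at most max_degree neighbors are already colored.
Upper bound = 29 + 1 = 30

30


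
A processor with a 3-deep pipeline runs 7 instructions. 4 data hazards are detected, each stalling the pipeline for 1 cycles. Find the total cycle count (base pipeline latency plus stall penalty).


Base cycles = 3 + 7 - 1 = 9
Total stalls = 4 * 1 = 4
Total = 9 + 4 = 13

13


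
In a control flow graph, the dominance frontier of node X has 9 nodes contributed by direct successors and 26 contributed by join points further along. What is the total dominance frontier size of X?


DF(X) = direct successor contributions + join point contributions
= 9 + 26 = 35

35


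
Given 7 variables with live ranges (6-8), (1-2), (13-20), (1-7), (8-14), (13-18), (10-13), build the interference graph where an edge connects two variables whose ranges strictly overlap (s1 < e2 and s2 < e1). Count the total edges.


Check all pairs for overlapping intervals.
Two intervals (s1,e1) and (s2,e2) overlap if s1 < e2 and s2 < e1.
v0 (6-8) vs v1..v6: overlaps v3 -> 1
v1 (1-2) vs v2..v6: overlaps v3 -> 1
v2 (13-20) vs v3..v6: overlaps v4, v5 -> 2
v3 (1-7) vs v4..v6: overlaps none -> 0
v4 (8-14) vs v5..v6: overlaps v5, v6 -> 2
v5 (13-18) vs v6: overlaps none -> 0
Total overlapping pairs = 1 + 1 + 2 + 0 + 2 + 0 = 6

6


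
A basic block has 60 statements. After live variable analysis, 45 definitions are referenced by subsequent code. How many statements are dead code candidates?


Dead code = total statements - live definitions
= 60 - 45 = 15

15


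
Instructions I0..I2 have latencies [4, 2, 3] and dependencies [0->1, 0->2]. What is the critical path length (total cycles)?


Compute longest path through dependency graph: dist(Ik) = max over predecessors of dist + latency(Ik).
dist(I0) = latency 4 = 4
dist(I1) = dist(I0) + 2 = 4 + 2 = 6
dist(I2) = dist(I0) + 3 = 4 + 3 = 7
Critical path = max dist = 7

7


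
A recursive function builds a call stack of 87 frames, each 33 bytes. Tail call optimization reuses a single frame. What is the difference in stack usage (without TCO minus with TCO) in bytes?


Without TCO: 87 * 33 = 2871 bytes
With TCO: reuse 1 frame = 33 bytes
Savings = 2871 - 33 = 2838

2838


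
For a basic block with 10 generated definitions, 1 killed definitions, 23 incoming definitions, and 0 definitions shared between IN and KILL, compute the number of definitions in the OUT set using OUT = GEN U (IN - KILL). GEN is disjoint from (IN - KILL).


IN - KILL: 23 - 0 = 23 surviving definitions
OUT = GEN + surviving = 10 + 23 = 33

33


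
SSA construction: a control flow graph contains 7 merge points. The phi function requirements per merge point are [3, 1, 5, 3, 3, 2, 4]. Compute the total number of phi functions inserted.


Total phi functions = sum of phi functions at each join node
= 3 + 1 + 5 + 3 + 3 + 2 + 4 = 21

21


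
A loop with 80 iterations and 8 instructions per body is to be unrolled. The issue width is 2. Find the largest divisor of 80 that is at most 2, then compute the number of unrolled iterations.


Largest divisor of 80 <= 2 is 2
New iterations = 80 / 2 = 40

40


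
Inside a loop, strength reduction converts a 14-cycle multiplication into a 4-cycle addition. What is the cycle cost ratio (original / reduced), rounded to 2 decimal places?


Ratio = mult_cost / add_cost = 14 / 4 = 3.5

3.5


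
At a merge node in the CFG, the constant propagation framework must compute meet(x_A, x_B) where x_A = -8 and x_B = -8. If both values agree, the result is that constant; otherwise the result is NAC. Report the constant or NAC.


Meet operation: if both paths give the same constant, result is that constant; if they differ, result is NAC (not-a-constant).
Path A: -8, Path B: -8 -> equal
Result: constant -> -8

-8


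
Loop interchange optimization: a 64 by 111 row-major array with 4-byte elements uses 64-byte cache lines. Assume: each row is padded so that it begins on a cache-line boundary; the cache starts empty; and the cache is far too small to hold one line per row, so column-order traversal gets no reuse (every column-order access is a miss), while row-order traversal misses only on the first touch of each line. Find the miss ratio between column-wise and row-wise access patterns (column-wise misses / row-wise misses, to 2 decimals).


Each row occupies 111 * 4 = 444 bytes and starts on a line boundary, so it spans ceil(444 / 64) = 7 cache lines.
Row-major traversal misses (one per line touched): 64 * ceil(111 * 4 / 64) = 448
Column-major traversal misses (no reuse, every access misses): 64 * 111 = 7104
Ratio = 7104 / 448 = 15.86

15.86


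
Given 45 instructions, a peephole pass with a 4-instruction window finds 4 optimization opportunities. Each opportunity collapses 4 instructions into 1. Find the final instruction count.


Each match removes 3 instructions.
Total removed = 4 * 3 = 12
Remaining = 45 - 12 = 33

33


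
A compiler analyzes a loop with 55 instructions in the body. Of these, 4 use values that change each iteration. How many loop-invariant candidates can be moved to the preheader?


Invariant candidates = total - loop-dependent
= 55 - 4 = 51

51


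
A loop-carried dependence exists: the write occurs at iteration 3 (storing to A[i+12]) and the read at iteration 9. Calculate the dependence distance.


Distance = read iteration - write iteration
= 9 - 3 = 6

6


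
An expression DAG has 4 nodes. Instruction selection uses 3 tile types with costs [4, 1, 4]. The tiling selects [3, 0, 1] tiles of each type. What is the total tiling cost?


Total cost = sum(count_i * cost_i)
= 3*4 + 0*1 + 1*4
= 16

16


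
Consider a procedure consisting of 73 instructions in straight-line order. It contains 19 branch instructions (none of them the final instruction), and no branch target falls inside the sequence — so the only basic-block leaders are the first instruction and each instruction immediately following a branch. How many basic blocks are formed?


With no in-sequence branch targets, the leaders are the first instruction plus the instruction after each branch.
Number of basic blocks = branches + 1
= 19 + 1 = 20

20


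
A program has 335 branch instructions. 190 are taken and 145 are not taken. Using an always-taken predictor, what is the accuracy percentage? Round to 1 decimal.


Predictor: always-taken
Correct predictions = 190
Accuracy = 190 / 335 * 100 = 56.7%

56.7


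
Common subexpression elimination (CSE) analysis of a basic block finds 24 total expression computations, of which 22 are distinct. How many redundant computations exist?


CSE count = total expressions - unique expressions
= 24 - 22 = 2

2


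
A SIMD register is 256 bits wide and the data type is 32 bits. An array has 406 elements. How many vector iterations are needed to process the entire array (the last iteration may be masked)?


Width = 256 / 32 = 8 elements per vector op
Iterations = ceil(406 / 8) = 51

51


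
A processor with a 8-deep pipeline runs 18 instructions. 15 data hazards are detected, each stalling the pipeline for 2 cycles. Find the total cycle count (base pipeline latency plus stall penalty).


Base cycles = 8 + 18 - 1 = 25
Total stalls = 15 * 2 = 30
Total = 25 + 30 = 55

55


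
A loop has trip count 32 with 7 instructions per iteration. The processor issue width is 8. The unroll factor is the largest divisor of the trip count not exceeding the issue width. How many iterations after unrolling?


Largest divisor of 32 <= 8 is 8
New iterations = 32 / 8 = 4

4


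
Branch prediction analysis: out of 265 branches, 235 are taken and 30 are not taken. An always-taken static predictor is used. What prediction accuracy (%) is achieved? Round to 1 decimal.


Predictor: always-taken
Correct predictions = 235
Accuracy = 235 / 265 * 100 = 88.7%

88.7


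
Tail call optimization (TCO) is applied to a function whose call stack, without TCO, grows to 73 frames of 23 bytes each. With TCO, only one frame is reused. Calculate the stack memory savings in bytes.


Without TCO: 73 * 23 = 1679 bytes
With TCO: reuse 1 frame = 23 bytes
Savings = 1679 - 23 = 1656

1656


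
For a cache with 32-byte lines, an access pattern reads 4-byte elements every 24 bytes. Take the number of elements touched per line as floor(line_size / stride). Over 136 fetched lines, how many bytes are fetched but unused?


Elements per line = floor(32 / 24) = 1
Bytes used per line = 1 * 4 = 4
Wasted per line = 32 - 4 = 28
Total wasted = 28 * 136 = 3808

3808


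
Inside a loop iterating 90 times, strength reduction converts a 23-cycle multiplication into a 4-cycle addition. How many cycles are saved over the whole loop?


Per-iteration saving = 23 - 4 = 19
Total saved = 90 * 19 = 1710

1710


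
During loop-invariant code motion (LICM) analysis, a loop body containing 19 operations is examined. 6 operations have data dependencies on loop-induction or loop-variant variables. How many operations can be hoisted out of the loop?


Invariant candidates = total - loop-dependent
= 19 - 6 = 13

13


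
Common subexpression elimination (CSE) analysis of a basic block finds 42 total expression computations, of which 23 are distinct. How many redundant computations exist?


CSE count = total expressions - unique expressions
= 42 - 23 = 19

19


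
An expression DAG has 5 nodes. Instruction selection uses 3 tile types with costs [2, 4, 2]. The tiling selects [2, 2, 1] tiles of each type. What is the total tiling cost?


Total cost = sum(count_i * cost_i)
= 2*2 + 2*4 + 1*2
= 14

14


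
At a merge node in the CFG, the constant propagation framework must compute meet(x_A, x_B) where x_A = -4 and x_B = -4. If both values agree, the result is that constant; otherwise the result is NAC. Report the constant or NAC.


Meet operation: if both paths give the same constant, result is that constant; if they differ, result is NAC (not-a-constant).
Path A: -4, Path B: -4 -> equal
Result: constant -> -4

-4


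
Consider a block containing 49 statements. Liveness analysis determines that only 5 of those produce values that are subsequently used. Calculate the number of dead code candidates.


Dead code = total statements - live definitions
= 49 - 5 = 44

44


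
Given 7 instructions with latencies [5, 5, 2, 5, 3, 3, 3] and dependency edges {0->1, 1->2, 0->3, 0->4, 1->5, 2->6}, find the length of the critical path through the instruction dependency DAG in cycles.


Compute longest path through dependency graph: dist(Ik) = max over predecessors of dist + latency(Ik).
dist(I0) = latency 5 = 5
dist(I1) = dist(I0) + 5 = 5 + 5 = 10
dist(I2) = dist(I1) + 2 = 10 + 2 = 12
dist(I3) = dist(I0) + 5 = 5 + 5 = 10
dist(I4) = dist(I0) + 3 = 5 + 3 = 8
dist(I5) = dist(I1) + 3 = 10 + 3 = 13
dist(I6) = dist(I2) + 3 = 12 + 3 = 15
Critical path = max dist = 15

15


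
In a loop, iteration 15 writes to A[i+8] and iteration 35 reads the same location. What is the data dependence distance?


Distance = read iteration - write iteration
= 35 - 15 = 20

20


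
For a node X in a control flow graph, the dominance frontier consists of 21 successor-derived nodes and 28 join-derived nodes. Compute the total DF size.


DF(X) = direct successor contributions + join point contributions
= 21 + 28 = 49

49


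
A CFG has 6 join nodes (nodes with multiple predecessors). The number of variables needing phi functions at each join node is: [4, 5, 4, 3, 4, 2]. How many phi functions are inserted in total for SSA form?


Total phi functions = sum of phi functions at each join node
= 4 + 5 + 4 + 3 + 4 + 2 = 22

22


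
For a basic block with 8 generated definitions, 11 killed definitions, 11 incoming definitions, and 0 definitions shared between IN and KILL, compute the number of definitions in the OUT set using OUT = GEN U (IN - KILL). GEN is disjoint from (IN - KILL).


IN - KILL: 11 - 0 = 11 surviving definitions
OUT = GEN + surviving = 8 + 11 = 19

19


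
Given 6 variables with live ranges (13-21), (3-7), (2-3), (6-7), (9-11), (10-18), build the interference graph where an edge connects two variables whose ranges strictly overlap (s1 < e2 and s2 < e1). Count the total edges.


Check all pairs for overlapping intervals.
Two intervals (s1,e1) and (s2,e2) overlap if s1 < e2 and s2 < e1.
v0 (13-21) vs v1..v5: overlaps v5 -> 1
v1 (3-7) vs v2..v5: overlaps v3 -> 1
v2 (2-3) vs v3..v5: overlaps none -> 0
v3 (6-7) vs v4..v5: overlaps none -> 0
v4 (9-11) vs v5: overlaps v5 -> 1
Total overlapping pairs = 1 + 1 + 0 + 0 + 1 = 3

3


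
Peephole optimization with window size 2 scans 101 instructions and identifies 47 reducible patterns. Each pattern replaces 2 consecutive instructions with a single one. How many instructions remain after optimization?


Each match removes 1 instructions.
Total removed = 47 * 1 = 47
Remaining = 101 - 47 = 54

54


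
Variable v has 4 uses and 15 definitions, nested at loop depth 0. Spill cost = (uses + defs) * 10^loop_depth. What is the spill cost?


uses + defs = 4 + 15 = 19
10^0 = 1
Spill cost = 19 * 1 = 19

19


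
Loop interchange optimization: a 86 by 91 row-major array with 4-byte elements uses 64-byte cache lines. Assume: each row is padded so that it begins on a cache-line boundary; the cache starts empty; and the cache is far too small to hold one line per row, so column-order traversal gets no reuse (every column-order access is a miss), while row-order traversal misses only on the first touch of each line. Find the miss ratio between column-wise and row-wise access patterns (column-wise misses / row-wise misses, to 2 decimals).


Each row occupies 91 * 4 = 364 bytes and starts on a line boundary, so it spans ceil(364 / 64) = 6 cache lines.
Row-major traversal misses (one per line touched): 86 * ceil(91 * 4 / 64) = 516
Column-major traversal misses (no reuse, every access misses): 86 * 91 = 7826
Ratio = 7826 / 516 = 15.17

15.17


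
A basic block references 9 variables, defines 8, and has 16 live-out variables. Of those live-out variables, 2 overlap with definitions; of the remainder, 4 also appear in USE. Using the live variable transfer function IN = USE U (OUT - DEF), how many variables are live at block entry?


OUT - DEF: 16 - 2 = 14
|IN| = |USE| + |OUT - DEF| - |USE ∩ (OUT - DEF)| = 9 + 14 - 4 = 19

19


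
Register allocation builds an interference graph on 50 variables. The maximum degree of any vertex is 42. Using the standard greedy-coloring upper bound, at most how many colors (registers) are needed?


Greedy coloring never needs more than (max_degree + 1) colors: when coloring a vertex, at most max_degree neighbors are already colored.
Upper bound = 42 + 1 = 43

43


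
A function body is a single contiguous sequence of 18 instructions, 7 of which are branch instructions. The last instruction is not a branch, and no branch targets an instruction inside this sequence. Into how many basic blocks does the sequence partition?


With no in-sequence branch targets, the leaders are the first instruction plus the instruction after each branch.
Number of basic blocks = branches + 1
= 7 + 1 = 8

8


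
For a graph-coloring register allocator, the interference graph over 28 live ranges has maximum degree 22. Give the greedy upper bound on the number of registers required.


Greedy coloring never needs more than (max_degree + 1) colors: when coloring a vertex, at most max_degree neighbors are already colored.
Upper bound = 22 + 1 = 23

23


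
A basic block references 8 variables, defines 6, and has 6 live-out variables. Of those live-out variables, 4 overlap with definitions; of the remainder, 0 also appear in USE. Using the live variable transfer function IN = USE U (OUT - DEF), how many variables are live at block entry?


OUT - DEF: 6 - 4 = 2
|IN| = |USE| + |OUT - DEF| - |USE ∩ (OUT - DEF)| = 8 + 2 - 0 = 10

10


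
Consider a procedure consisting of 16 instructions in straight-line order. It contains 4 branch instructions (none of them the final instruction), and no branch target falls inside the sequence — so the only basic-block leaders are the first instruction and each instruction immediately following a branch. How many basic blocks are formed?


With no in-sequence branch targets, the leaders are the first instruction plus the instruction after each branch.
Number of basic blocks = branches + 1
= 4 + 1 = 5

5


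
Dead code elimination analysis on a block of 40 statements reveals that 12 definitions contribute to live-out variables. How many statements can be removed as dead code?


Dead code = total statements - live definitions
= 40 - 12 = 28

28


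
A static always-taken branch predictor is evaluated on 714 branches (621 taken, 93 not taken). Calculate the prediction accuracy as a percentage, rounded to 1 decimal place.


Predictor: always-taken
Correct predictions = 621
Accuracy = 621 / 714 * 100 = 87.0%

87.0


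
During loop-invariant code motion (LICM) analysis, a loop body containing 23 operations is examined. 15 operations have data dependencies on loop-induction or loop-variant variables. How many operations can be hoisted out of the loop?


Invariant candidates = total - loop-dependent
= 23 - 15 = 8

8


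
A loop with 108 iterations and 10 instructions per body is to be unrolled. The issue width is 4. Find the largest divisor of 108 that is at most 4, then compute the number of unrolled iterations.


Largest divisor of 108 <= 4 is 4
New iterations = 108 / 4 = 27

27


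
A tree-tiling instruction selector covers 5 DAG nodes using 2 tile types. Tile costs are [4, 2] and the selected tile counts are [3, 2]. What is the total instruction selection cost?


Total cost = sum(count_i * cost_i)
= 3*4 + 2*2
= 16

16


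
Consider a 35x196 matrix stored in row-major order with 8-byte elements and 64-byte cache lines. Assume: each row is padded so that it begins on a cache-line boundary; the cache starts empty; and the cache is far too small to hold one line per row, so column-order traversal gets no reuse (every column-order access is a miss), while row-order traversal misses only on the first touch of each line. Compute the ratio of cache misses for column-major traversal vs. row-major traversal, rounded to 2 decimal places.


Each row occupies 196 * 8 = 1568 bytes and starts on a line boundary, so it spans ceil(1568 / 64) = 25 cache lines.
Row-major traversal misses (one per line touched): 35 * ceil(196 * 8 / 64) = 875
Column-major traversal misses (no reuse, every access misses): 35 * 196 = 6860
Ratio = 6860 / 875 = 7.84

7.84


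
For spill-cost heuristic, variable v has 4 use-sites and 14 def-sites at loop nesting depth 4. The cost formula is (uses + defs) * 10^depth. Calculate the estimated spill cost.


uses + defs = 4 + 14 = 18
10^4 = 10000
Spill cost = 18 * 10000 = 180000

180000


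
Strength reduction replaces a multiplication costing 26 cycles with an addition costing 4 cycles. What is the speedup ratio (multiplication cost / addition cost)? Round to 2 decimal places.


Ratio = mult_cost / add_cost = 26 / 4 = 6.5

6.5


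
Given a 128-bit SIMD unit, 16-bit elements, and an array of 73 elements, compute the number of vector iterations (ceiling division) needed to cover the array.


Width = 128 / 16 = 8 elements per vector op
Iterations = ceil(73 / 8) = 10

10


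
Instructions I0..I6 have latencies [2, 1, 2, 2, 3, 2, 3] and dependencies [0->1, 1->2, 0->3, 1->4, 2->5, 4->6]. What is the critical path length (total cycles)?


Compute longest path through dependency graph: dist(Ik) = max over predecessors of dist + latency(Ik).
dist(I0) = latency 2 = 2
dist(I1) = dist(I0) + 1 = 2 + 1 = 3
dist(I2) = dist(I1) + 2 = 3 + 2 = 5
dist(I3) = dist(I0) + 2 = 2 + 2 = 4
dist(I4) = dist(I1) + 3 = 3 + 3 = 6
dist(I5) = dist(I2) + 2 = 5 + 2 = 7
dist(I6) = dist(I4) + 3 = 6 + 3 = 9
Critical path = max dist = 9

9


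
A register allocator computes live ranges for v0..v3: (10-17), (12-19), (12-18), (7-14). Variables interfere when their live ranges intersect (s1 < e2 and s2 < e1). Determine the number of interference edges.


Check all pairs for overlapping intervals.
Two intervals (s1,e1) and (s2,e2) overlap if s1 < e2 and s2 < e1.
v0 (10-17) vs v1..v3: overlaps v1, v2, v3 -> 3
v1 (12-19) vs v2..v3: overlaps v2, v3 -> 2
v2 (12-18) vs v3: overlaps v3 -> 1
Total overlapping pairs = 3 + 2 + 1 = 6

6


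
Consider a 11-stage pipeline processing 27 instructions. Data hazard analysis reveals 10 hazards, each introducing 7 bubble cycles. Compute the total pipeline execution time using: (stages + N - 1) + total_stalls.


Base cycles = 11 + 27 - 1 = 37
Total stalls = 10 * 7 = 70
Total = 37 + 70 = 107

107


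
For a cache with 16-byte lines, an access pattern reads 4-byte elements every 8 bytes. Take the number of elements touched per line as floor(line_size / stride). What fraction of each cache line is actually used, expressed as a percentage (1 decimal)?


Elements per cache line = floor(16 / 8) = 2
Bytes used = 2 * 4 = 8
Utilization = 8 / 16 * 100 = 50.0%

50.0


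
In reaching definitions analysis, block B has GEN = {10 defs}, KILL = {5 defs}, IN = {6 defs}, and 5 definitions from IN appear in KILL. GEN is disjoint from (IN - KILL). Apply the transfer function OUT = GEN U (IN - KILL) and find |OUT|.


IN - KILL: 6 - 5 = 1 surviving definitions
OUT = GEN + surviving = 10 + 1 = 11

11


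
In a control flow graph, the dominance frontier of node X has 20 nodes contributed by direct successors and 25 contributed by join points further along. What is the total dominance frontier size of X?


DF(X) = direct successor contributions + join point contributions
= 20 + 25 = 45

45


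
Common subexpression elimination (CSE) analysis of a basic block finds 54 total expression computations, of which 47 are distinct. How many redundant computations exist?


CSE count = total expressions - unique expressions
= 54 - 47 = 7

7


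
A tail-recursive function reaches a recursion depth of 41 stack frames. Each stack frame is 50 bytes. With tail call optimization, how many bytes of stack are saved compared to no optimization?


Without TCO: 41 * 50 = 2050 bytes
With TCO: reuse 1 frame = 50 bytes
Savings = 2050 - 50 = 2000

2000
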